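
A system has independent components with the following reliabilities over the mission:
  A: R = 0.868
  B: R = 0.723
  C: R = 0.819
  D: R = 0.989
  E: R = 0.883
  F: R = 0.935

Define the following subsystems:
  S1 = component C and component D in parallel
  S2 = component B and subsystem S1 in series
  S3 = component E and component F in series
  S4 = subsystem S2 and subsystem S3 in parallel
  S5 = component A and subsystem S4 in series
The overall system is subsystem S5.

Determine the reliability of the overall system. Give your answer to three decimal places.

0.826

Parallel (C and D): 1 − (1 − 0.81900)(1 − 0.98900) = 0.99801
Series (B and [0.99801]): 0.72300 × 0.99801 = 0.72156
Series (E and F): 0.88300 × 0.93500 = 0.82561
Parallel ([0.72156] and [0.82561]): 1 − (1 − 0.72156)(1 − 0.82561) = 0.95144
Series (A and [0.95144]): 0.86800 × 0.95144 = 0.826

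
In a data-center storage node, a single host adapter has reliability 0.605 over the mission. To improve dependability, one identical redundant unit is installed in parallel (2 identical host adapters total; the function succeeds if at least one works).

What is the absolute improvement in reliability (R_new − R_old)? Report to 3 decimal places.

0.239

R_before = 0.605
R_after = 1 − (1 − 0.605)^2 = 0.844
ΔR = 0.844 − 0.605 = 0.239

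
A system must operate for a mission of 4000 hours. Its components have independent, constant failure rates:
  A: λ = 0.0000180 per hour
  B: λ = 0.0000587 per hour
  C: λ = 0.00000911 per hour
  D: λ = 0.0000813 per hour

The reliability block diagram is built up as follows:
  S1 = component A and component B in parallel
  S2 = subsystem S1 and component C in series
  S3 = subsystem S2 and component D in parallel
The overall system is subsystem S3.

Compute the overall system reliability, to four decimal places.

R(A) = exp(−0.0000180 × 4000) = 0.930531
R(B) = exp(−0.0000587 × 4000) = 0.790729
R(C) = exp(−0.00000911 × 4000) = 0.964216
R(D) = exp(−0.0000813 × 4000) = 0.722383
Parallel (A and B): 1 − (1 − 0.930531)(1 − 0.790729) = 0.985462
Series ([0.985462] and C): 0.985462 × 0.964216 = 0.950198
Parallel ([0.950198] and D): 1 − (1 − 0.950198)(1 − 0.722383) = 0.9862

0.9862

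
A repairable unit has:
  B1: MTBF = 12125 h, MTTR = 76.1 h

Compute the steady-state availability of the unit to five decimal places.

A(B1) = MTBF/(MTBF+MTTR) = 12125/(12125+76.1) = 0.99376

0.99376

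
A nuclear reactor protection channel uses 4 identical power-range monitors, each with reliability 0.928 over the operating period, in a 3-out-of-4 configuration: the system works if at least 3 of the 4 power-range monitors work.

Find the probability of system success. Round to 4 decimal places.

R = Σ_{i=3}^{4} C(4,i) p^i (1−p)^{4−i} with p = 0.928
C(4,3)·0.928^3·0.072^1 = 0.230163
C(4,4)·0.928^4·0.072^0 = 0.741638
Sum = 0.9718

0.9718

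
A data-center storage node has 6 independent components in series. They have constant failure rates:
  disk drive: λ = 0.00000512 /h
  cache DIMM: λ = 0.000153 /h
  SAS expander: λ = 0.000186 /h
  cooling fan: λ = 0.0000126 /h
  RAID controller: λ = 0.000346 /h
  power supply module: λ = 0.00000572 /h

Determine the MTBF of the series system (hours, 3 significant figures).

Series of exponential components: λ_sys = Σ λ_i
λ_sys = 0.00000512 + 0.000153 + 0.000186 + 0.0000126 + 0.000346 + 0.00000572 = 7.0844e-04 /h
MTBF = 1 / λ_sys = 1410 h

1410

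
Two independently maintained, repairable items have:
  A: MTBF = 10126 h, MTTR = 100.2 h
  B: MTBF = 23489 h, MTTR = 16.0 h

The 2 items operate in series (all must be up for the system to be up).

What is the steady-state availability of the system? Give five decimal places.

A(A) = MTBF/(MTBF+MTTR) = 10126/(10126+100.2) = 0.990202
A(B) = MTBF/(MTBF+MTTR) = 23489/(23489+16.0) = 0.999319
Series availability: 0.990202 × 0.999319 = 0.98953

0.98953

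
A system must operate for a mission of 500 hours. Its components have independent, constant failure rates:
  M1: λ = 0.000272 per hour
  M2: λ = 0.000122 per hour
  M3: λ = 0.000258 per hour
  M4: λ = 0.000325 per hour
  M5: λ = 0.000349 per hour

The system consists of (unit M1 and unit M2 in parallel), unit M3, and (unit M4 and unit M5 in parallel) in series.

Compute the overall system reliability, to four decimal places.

R(M1) = exp(−0.000272 × 500) = 0.872843
R(M2) = exp(−0.000122 × 500) = 0.940823
R(M3) = exp(−0.000258 × 500) = 0.878974
R(M4) = exp(−0.000325 × 500) = 0.850016
R(M5) = exp(−0.000349 × 500) = 0.839877
Parallel (M1 and M2): 1 − (1 − 0.872843)(1 − 0.940823) = 0.992475
Parallel (M4 and M5): 1 − (1 − 0.850016)(1 − 0.839877) = 0.975984
Series ([0.992475], M3, and [0.975984]): 0.992475 × 0.878974 × 0.975984 = 0.8514

0.8514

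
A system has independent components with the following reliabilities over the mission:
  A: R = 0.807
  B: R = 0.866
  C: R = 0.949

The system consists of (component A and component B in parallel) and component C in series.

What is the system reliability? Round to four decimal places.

Parallel (A and B): 1 − (1 − 0.807000)(1 − 0.866000) = 0.974138
Series ([0.974138] and C): 0.974138 × 0.949000 = 0.9245

0.9245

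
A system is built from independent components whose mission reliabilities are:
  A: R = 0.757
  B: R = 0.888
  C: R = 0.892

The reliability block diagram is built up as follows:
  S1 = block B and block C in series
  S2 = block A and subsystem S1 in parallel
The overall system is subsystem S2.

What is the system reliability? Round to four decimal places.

0.9495

Series (B and C): 0.888000 × 0.892000 = 0.792096
Parallel (A and [0.792096]): 1 − (1 − 0.757000)(1 − 0.792096) = 0.9495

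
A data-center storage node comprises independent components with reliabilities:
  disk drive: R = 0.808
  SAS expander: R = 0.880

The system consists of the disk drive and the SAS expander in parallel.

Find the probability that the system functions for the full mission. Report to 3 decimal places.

0.977

Parallel (disk drive and SAS expander): 1 − (1 − 0.80800)(1 − 0.88000) = 0.977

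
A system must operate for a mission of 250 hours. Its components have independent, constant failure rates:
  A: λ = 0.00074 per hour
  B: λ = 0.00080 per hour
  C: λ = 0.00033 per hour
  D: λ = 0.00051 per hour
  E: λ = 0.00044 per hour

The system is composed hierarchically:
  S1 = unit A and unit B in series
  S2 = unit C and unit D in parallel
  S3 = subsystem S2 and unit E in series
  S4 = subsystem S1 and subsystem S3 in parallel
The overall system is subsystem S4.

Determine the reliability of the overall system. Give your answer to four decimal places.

R(A) = exp(−0.00074 × 250) = 0.831104
R(B) = exp(−0.00080 × 250) = 0.818731
R(C) = exp(−0.00033 × 250) = 0.920811
R(D) = exp(−0.00051 × 250) = 0.880293
R(E) = exp(−0.00044 × 250) = 0.895834
Series (A and B): 0.831104 × 0.818731 = 0.680451
Parallel (C and D): 1 − (1 − 0.920811)(1 − 0.880293) = 0.990521
Series ([0.990521] and E): 0.990521 × 0.895834 = 0.887342
Parallel ([0.680451] and [0.887342]): 1 − (1 − 0.680451)(1 − 0.887342) = 0.9640

0.9640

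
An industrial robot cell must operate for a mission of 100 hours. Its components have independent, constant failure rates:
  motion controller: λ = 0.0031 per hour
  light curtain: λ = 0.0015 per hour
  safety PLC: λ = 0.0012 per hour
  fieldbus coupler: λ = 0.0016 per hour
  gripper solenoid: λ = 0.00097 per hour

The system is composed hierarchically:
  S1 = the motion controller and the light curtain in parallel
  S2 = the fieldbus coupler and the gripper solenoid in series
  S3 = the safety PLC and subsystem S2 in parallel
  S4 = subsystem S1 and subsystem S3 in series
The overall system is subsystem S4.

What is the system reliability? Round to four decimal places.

R(motion controller) = exp(−0.0031 × 100) = 0.733447
R(light curtain) = exp(−0.0015 × 100) = 0.860708
R(safety PLC) = exp(−0.0012 × 100) = 0.886920
R(fieldbus coupler) = exp(−0.0016 × 100) = 0.852144
R(gripper solenoid) = exp(−0.00097 × 100) = 0.907556
Parallel (motion controller and light curtain): 1 − (1 − 0.733447)(1 − 0.860708) = 0.962871
Series (fieldbus coupler and gripper solenoid): 0.852144 × 0.907556 = 0.773368
Parallel (safety PLC and [0.773368]): 1 − (1 − 0.886920)(1 − 0.773368) = 0.974372
Series ([0.962871] and [0.974372]): 0.962871 × 0.974372 = 0.9382

0.9382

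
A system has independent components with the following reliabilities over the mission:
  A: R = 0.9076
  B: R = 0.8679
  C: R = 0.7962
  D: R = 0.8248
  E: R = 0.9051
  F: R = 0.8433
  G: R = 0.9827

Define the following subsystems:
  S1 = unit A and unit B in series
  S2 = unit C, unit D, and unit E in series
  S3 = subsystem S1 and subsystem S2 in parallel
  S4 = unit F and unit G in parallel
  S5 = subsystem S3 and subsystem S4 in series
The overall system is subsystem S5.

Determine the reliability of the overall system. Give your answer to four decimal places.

Series (A and B): 0.907600 × 0.867900 = 0.787706
Series (C, D, and E): 0.796200 × 0.824800 × 0.905100 = 0.594384
Parallel ([0.787706] and [0.594384]): 1 − (1 − 0.787706)(1 − 0.594384) = 0.913890
Parallel (F and G): 1 − (1 − 0.843300)(1 − 0.982700) = 0.997289
Series ([0.913890] and [0.997289]): 0.913890 × 0.997289 = 0.9114

0.9114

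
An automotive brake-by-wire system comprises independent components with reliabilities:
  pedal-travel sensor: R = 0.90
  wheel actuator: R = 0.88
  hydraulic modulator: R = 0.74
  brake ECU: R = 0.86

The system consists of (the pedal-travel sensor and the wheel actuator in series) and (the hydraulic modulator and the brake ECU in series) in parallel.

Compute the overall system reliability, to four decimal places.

0.9244

Series (pedal-travel sensor and wheel actuator): 0.900000 × 0.880000 = 0.792000
Series (hydraulic modulator and brake ECU): 0.740000 × 0.860000 = 0.636400
Parallel ([0.792000] and [0.636400]): 1 − (1 − 0.792000)(1 − 0.636400) = 0.9244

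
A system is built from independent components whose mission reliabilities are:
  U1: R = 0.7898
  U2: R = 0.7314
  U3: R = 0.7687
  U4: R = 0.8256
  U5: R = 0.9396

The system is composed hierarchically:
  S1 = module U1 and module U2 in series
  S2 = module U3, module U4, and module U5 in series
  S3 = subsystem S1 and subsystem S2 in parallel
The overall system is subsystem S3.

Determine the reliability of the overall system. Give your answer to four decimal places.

Series (U1 and U2): 0.789800 × 0.731400 = 0.577660
Series (U3, U4, and U5): 0.768700 × 0.825600 × 0.939600 = 0.596307
Parallel ([0.577660] and [0.596307]): 1 − (1 − 0.577660)(1 − 0.596307) = 0.8295

0.8295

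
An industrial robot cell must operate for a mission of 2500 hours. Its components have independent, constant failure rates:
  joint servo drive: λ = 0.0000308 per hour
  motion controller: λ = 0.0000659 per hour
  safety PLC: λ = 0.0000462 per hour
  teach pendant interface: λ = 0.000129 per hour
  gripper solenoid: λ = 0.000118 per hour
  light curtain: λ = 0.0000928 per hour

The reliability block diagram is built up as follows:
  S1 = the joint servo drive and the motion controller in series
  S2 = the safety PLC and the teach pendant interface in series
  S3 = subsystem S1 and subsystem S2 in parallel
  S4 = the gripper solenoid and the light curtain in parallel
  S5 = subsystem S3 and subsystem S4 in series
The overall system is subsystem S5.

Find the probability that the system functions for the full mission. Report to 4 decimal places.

0.8750

R(joint servo drive) = exp(−0.0000308 × 2500) = 0.925890
R(motion controller) = exp(−0.0000659 × 2500) = 0.848106
R(safety PLC) = exp(−0.0000462 × 2500) = 0.890921
R(teach pendant interface) = exp(−0.000129 × 2500) = 0.724336
R(gripper solenoid) = exp(−0.000118 × 2500) = 0.744532
R(light curtain) = exp(−0.0000928 × 2500) = 0.792946
Series (joint servo drive and motion controller): 0.925890 × 0.848106 = 0.785253
Series (safety PLC and teach pendant interface): 0.890921 × 0.724336 = 0.645326
Parallel ([0.785253] and [0.645326]): 1 − (1 − 0.785253)(1 − 0.645326) = 0.923835
Parallel (gripper solenoid and light curtain): 1 − (1 − 0.744532)(1 − 0.792946) = 0.947104
Series ([0.923835] and [0.947104]): 0.923835 × 0.947104 = 0.8750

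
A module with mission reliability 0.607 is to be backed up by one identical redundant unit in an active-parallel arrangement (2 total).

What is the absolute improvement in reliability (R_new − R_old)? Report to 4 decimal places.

R_before = 0.607
R_after = 1 − (1 − 0.607)^2 = 0.8456
ΔR = 0.8456 − 0.607 = 0.2386

0.2386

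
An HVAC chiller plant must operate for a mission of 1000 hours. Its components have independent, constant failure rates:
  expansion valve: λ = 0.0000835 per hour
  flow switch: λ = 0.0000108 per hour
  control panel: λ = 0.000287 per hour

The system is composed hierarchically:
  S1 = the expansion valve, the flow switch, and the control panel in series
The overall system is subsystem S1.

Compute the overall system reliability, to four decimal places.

R(expansion valve) = exp(−0.0000835 × 1000) = 0.919891
R(flow switch) = exp(−0.0000108 × 1000) = 0.989258
R(control panel) = exp(−0.000287 × 1000) = 0.750512
Series (expansion valve, flow switch, and control panel): 0.919891 × 0.989258 × 0.750512 = 0.6830

0.6830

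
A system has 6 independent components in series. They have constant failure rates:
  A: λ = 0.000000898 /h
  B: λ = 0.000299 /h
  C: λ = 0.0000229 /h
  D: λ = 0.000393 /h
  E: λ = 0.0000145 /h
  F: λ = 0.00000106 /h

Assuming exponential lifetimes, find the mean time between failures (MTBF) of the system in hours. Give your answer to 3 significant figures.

1370

Series of exponential components: λ_sys = Σ λ_i
λ_sys = 0.000000898 + 0.000299 + 0.0000229 + 0.000393 + 0.0000145 + 0.00000106 = 7.3136e-04 /h
MTBF = 1 / λ_sys = 1370 h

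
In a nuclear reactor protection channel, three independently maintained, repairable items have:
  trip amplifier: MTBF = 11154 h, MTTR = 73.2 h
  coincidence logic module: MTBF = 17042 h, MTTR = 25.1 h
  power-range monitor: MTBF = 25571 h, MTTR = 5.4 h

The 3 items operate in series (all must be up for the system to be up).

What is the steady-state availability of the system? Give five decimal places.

A(trip amplifier) = MTBF/(MTBF+MTTR) = 11154/(11154+73.2) = 0.993480
A(coincidence logic module) = MTBF/(MTBF+MTTR) = 17042/(17042+25.1) = 0.998529
A(power-range monitor) = MTBF/(MTBF+MTTR) = 25571/(25571+5.4) = 0.999789
Series availability: 0.993480 × 0.998529 × 0.999789 = 0.99181

0.99181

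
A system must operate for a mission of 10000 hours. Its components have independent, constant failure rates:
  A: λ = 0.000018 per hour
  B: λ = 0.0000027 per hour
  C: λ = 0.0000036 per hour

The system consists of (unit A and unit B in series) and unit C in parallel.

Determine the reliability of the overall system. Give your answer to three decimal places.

0.993

R(A) = exp(−0.000018 × 10000) = 0.83527
R(B) = exp(−0.0000027 × 10000) = 0.97336
R(C) = exp(−0.0000036 × 10000) = 0.96464
Series (A and B): 0.83527 × 0.97336 = 0.81302
Parallel ([0.81302] and C): 1 − (1 − 0.81302)(1 − 0.96464) = 0.993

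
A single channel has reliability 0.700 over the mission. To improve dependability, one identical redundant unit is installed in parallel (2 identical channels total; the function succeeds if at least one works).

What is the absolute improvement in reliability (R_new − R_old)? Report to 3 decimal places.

R_before = 0.700
R_after = 1 − (1 − 0.700)^2 = 0.910
ΔR = 0.910 − 0.700 = 0.210

0.210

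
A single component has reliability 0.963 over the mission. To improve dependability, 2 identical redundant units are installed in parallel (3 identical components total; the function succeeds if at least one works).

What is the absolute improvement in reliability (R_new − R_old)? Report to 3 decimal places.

0.037

R_before = 0.963
R_after = 1 − (1 − 0.963)^3 = 1.000
ΔR = 1.000 − 0.963 = 0.037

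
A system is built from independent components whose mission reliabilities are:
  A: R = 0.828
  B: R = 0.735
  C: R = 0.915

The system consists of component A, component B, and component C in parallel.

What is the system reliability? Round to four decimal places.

Parallel (A, B, and C): 1 − (1 − 0.828000)(1 − 0.735000)(1 − 0.915000) = 0.9961

0.9961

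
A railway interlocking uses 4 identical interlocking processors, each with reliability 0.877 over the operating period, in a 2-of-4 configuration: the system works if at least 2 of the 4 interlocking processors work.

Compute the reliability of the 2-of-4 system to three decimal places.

R = Σ_{i=2}^{4} C(4,i) p^i (1−p)^{4−i} with p = 0.877
C(4,2)·0.877^2·0.123^2 = 0.06982
C(4,3)·0.877^3·0.123^1 = 0.33187
C(4,4)·0.877^4·0.123^0 = 0.59156
Sum = 0.993

0.993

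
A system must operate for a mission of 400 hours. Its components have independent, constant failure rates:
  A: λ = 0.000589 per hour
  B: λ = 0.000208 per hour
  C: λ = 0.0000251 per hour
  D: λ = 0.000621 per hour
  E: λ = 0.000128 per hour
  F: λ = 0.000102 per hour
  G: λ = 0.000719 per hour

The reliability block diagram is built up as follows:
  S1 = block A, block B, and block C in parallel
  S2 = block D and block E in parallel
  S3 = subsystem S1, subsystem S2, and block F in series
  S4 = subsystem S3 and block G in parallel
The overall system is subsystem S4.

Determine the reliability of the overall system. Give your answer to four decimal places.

0.9873

R(A) = exp(−0.000589 × 400) = 0.790097
R(B) = exp(−0.000208 × 400) = 0.920167
R(C) = exp(−0.0000251 × 400) = 0.990010
R(D) = exp(−0.000621 × 400) = 0.780048
R(E) = exp(−0.000128 × 400) = 0.950089
R(F) = exp(−0.000102 × 400) = 0.960021
R(G) = exp(−0.000719 × 400) = 0.750062
Parallel (A, B, and C): 1 − (1 − 0.790097)(1 − 0.920167)(1 − 0.990010) = 0.999833
Parallel (D and E): 1 − (1 − 0.780048)(1 − 0.950089) = 0.989022
Series ([0.999833], [0.989022], and F): 0.999833 × 0.989022 × 0.960021 = 0.949323
Parallel ([0.949323] and G): 1 − (1 − 0.949323)(1 − 0.750062) = 0.9873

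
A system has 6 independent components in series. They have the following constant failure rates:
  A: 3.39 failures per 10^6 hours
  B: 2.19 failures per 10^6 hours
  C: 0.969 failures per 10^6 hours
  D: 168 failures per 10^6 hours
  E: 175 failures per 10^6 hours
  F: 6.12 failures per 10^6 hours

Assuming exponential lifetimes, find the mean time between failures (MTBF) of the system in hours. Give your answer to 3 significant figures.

2810

Series of exponential components: λ_sys = Σ λ_i
λ_sys = 0.00000339 + 0.00000219 + 0.000000969 + 0.000168 + 0.000175 + 0.00000612 = 3.5567e-04 /h
MTBF = 1 / λ_sys = 2810 h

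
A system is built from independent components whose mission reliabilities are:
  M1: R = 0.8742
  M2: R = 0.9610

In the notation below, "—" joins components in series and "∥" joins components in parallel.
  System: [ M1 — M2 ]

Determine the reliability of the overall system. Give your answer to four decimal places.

0.8401

Series (M1 and M2): 0.874200 × 0.961000 = 0.8401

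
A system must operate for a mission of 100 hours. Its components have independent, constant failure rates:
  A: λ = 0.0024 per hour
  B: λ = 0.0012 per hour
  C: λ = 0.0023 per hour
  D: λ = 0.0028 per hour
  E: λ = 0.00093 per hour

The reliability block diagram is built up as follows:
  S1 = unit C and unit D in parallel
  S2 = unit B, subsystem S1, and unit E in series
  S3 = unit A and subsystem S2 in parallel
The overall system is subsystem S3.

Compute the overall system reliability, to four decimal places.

0.9504

R(A) = exp(−0.0024 × 100) = 0.786628
R(B) = exp(−0.0012 × 100) = 0.886920
R(C) = exp(−0.0023 × 100) = 0.794534
R(D) = exp(−0.0028 × 100) = 0.755784
R(E) = exp(−0.00093 × 100) = 0.911194
Parallel (C and D): 1 − (1 − 0.794534)(1 − 0.755784) = 0.949822
Series (B, [0.949822], and E): 0.886920 × 0.949822 × 0.911194 = 0.767605
Parallel (A and [0.767605]): 1 − (1 − 0.786628)(1 − 0.767605) = 0.9504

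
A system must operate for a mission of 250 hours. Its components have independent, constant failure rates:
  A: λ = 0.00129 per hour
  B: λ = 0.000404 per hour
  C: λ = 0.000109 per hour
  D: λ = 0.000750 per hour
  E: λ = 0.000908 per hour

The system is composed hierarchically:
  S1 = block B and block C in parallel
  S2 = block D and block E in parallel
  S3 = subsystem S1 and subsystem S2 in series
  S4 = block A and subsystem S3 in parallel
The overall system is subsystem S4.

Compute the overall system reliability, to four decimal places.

R(A) = exp(−0.00129 × 250) = 0.724336
R(B) = exp(−0.000404 × 250) = 0.903933
R(C) = exp(−0.000109 × 250) = 0.973118
R(D) = exp(−0.000750 × 250) = 0.829029
R(E) = exp(−0.000908 × 250) = 0.796921
Parallel (B and C): 1 − (1 − 0.903933)(1 − 0.973118) = 0.997418
Parallel (D and E): 1 − (1 − 0.829029)(1 − 0.796921) = 0.965279
Series ([0.997418] and [0.965279]): 0.997418 × 0.965279 = 0.962787
Parallel (A and [0.962787]): 1 − (1 − 0.724336)(1 − 0.962787) = 0.9897

0.9897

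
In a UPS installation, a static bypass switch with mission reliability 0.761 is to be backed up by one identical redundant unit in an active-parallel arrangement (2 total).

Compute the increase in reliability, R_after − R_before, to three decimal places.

0.182

R_before = 0.761
R_after = 1 − (1 − 0.761)^2 = 0.943
ΔR = 0.943 − 0.761 = 0.182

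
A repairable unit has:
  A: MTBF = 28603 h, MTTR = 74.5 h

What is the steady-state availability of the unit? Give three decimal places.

A(A) = MTBF/(MTBF+MTTR) = 28603/(28603+74.5) = 0.997

0.997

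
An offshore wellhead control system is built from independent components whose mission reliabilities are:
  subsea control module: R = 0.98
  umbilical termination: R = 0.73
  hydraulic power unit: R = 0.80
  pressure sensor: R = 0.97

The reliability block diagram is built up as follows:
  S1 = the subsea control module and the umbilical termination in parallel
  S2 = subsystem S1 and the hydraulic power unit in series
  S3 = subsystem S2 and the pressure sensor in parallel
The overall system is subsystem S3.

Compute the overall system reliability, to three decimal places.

0.994

Parallel (subsea control module and umbilical termination): 1 − (1 − 0.98000)(1 − 0.73000) = 0.99460
Series ([0.99460] and hydraulic power unit): 0.99460 × 0.80000 = 0.79568
Parallel ([0.79568] and pressure sensor): 1 − (1 − 0.79568)(1 − 0.97000) = 0.994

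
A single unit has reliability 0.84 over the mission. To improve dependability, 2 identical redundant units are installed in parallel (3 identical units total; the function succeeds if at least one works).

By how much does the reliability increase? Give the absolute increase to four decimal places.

R_before = 0.84
R_after = 1 − (1 − 0.84)^3 = 0.9959
ΔR = 0.9959 − 0.84 = 0.1559

0.1559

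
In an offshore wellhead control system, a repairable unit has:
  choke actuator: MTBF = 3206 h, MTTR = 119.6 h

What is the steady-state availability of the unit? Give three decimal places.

A(choke actuator) = MTBF/(MTBF+MTTR) = 3206/(3206+119.6) = 0.964

0.964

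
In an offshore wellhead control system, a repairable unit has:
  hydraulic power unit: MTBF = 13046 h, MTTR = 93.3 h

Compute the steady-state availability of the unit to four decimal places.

0.9929

A(hydraulic power unit) = MTBF/(MTBF+MTTR) = 13046/(13046+93.3) = 0.9929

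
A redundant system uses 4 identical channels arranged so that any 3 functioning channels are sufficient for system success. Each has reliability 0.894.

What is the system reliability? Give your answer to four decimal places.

R = Σ_{i=3}^{4} C(4,i) p^i (1−p)^{4−i} with p = 0.894
C(4,3)·0.894^3·0.106^1 = 0.302955
C(4,4)·0.894^4·0.106^0 = 0.638778
Sum = 0.9417

0.9417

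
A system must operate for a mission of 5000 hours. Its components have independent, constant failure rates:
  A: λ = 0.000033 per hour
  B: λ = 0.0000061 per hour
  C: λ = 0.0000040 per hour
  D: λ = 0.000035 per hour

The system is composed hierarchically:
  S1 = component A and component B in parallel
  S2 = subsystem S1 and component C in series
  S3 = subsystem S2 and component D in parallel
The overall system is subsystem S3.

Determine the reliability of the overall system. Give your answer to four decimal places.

0.9961

R(A) = exp(−0.000033 × 5000) = 0.847894
R(B) = exp(−0.0000061 × 5000) = 0.969960
R(C) = exp(−0.0000040 × 5000) = 0.980199
R(D) = exp(−0.000035 × 5000) = 0.839457
Parallel (A and B): 1 − (1 − 0.847894)(1 − 0.969960) = 0.995431
Series ([0.995431] and C): 0.995431 × 0.980199 = 0.975720
Parallel ([0.975720] and D): 1 − (1 − 0.975720)(1 − 0.839457) = 0.9961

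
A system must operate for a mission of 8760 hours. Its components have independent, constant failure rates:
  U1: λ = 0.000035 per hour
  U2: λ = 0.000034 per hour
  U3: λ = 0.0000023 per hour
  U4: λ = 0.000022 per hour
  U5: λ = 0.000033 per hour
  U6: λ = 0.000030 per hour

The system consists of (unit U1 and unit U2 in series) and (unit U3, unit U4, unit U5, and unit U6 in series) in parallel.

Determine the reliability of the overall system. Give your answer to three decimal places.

R(U1) = exp(−0.000035 × 8760) = 0.73594
R(U2) = exp(−0.000034 × 8760) = 0.74242
R(U3) = exp(−0.0000023 × 8760) = 0.98005
R(U4) = exp(−0.000022 × 8760) = 0.82471
R(U5) = exp(−0.000033 × 8760) = 0.74895
R(U6) = exp(−0.000030 × 8760) = 0.76890
Series (U1 and U2): 0.73594 × 0.74242 = 0.54638
Series (U3, U4, U5, and U6): 0.98005 × 0.82471 × 0.74895 × 0.76890 = 0.46545
Parallel ([0.54638] and [0.46545]): 1 − (1 − 0.54638)(1 − 0.46545) = 0.758

0.758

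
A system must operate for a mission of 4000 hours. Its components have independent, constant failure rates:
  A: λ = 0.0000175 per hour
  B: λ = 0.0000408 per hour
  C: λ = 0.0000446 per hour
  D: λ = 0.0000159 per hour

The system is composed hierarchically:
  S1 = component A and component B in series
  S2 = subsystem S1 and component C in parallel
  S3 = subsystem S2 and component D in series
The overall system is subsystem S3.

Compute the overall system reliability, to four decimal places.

0.9065

R(A) = exp(−0.0000175 × 4000) = 0.932394
R(B) = exp(−0.0000408 × 4000) = 0.849421
R(C) = exp(−0.0000446 × 4000) = 0.836608
R(D) = exp(−0.0000159 × 4000) = 0.938380
Series (A and B): 0.932394 × 0.849421 = 0.791995
Parallel ([0.791995] and C): 1 − (1 − 0.791995)(1 − 0.836608) = 0.966014
Series ([0.966014] and D): 0.966014 × 0.938380 = 0.9065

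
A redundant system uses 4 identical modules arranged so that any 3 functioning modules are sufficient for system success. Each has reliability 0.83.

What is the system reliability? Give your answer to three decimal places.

R = Σ_{i=3}^{4} C(4,i) p^i (1−p)^{4−i} with p = 0.83
C(4,3)·0.83^3·0.17^1 = 0.38882
C(4,4)·0.83^4·0.17^0 = 0.47458
Sum = 0.863

0.863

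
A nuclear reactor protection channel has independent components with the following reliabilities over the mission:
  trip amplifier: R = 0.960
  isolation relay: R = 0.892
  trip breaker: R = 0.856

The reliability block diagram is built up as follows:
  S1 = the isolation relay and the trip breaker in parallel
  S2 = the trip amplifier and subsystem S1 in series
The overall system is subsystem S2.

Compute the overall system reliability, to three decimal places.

Parallel (isolation relay and trip breaker): 1 − (1 − 0.89200)(1 − 0.85600) = 0.98445
Series (trip amplifier and [0.98445]): 0.96000 × 0.98445 = 0.945

0.945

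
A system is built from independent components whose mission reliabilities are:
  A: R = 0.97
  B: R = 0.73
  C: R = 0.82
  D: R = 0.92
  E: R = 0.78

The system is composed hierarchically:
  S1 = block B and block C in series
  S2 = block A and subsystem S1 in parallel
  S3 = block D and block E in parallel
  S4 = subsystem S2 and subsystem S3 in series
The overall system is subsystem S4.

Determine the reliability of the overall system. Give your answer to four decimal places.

Series (B and C): 0.730000 × 0.820000 = 0.598600
Parallel (A and [0.598600]): 1 − (1 − 0.970000)(1 − 0.598600) = 0.987958
Parallel (D and E): 1 − (1 − 0.920000)(1 − 0.780000) = 0.982400
Series ([0.987958] and [0.982400]): 0.987958 × 0.982400 = 0.9706

0.9706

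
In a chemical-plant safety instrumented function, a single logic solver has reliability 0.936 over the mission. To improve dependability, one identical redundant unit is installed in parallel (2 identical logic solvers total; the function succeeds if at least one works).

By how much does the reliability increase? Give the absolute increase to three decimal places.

R_before = 0.936
R_after = 1 − (1 − 0.936)^2 = 0.996
ΔR = 0.996 − 0.936 = 0.060

0.060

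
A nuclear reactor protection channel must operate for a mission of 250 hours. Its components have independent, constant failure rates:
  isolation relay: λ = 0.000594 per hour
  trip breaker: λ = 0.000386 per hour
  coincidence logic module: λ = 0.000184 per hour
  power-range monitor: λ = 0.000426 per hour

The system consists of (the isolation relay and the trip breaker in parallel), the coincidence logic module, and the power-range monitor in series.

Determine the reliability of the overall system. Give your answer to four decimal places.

0.8477

R(isolation relay) = exp(−0.000594 × 250) = 0.862000
R(trip breaker) = exp(−0.000386 × 250) = 0.908010
R(coincidence logic module) = exp(−0.000184 × 250) = 0.955042
R(power-range monitor) = exp(−0.000426 × 250) = 0.898975
Parallel (isolation relay and trip breaker): 1 − (1 − 0.862000)(1 − 0.908010) = 0.987305
Series ([0.987305], coincidence logic module, and power-range monitor): 0.987305 × 0.955042 × 0.898975 = 0.8477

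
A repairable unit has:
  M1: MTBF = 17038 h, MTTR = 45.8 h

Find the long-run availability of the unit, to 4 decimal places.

0.9973

A(M1) = MTBF/(MTBF+MTTR) = 17038/(17038+45.8) = 0.9973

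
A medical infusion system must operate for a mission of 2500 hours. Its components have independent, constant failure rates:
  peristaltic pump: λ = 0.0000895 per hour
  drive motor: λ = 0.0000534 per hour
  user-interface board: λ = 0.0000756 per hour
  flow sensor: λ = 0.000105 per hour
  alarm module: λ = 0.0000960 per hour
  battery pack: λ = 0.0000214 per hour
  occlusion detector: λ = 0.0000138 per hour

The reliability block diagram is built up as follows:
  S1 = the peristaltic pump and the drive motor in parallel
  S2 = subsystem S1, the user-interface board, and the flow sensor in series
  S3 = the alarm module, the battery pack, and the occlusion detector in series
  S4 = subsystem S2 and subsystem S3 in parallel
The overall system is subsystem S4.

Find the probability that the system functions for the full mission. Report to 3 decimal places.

0.894

R(peristaltic pump) = exp(−0.0000895 × 2500) = 0.79951
R(drive motor) = exp(−0.0000534 × 2500) = 0.87503
R(user-interface board) = exp(−0.0000756 × 2500) = 0.82779
R(flow sensor) = exp(−0.000105 × 2500) = 0.76913
R(alarm module) = exp(−0.0000960 × 2500) = 0.78663
R(battery pack) = exp(−0.0000214 × 2500) = 0.94791
R(occlusion detector) = exp(−0.0000138 × 2500) = 0.96609
Parallel (peristaltic pump and drive motor): 1 − (1 − 0.79951)(1 − 0.87503) = 0.97494
Series ([0.97494], user-interface board, and flow sensor): 0.97494 × 0.82779 × 0.76913 = 0.62072
Series (alarm module, battery pack, and occlusion detector): 0.78663 × 0.94791 × 0.96609 = 0.72037
Parallel ([0.62072] and [0.72037]): 1 − (1 − 0.62072)(1 − 0.72037) = 0.894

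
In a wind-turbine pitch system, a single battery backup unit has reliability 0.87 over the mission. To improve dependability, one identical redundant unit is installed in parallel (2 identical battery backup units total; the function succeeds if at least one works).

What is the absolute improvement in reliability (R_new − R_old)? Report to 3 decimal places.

0.113

R_before = 0.87
R_after = 1 − (1 − 0.87)^2 = 0.983
ΔR = 0.983 − 0.87 = 0.113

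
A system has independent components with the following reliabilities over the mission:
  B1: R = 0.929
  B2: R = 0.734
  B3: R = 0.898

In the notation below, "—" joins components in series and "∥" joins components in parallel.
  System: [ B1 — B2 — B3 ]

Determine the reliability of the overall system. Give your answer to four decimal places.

Series (B1, B2, and B3): 0.929000 × 0.734000 × 0.898000 = 0.6123

0.6123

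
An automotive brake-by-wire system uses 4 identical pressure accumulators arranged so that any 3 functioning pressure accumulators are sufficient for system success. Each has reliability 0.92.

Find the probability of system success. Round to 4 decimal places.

0.9656

R = Σ_{i=3}^{4} C(4,i) p^i (1−p)^{4−i} with p = 0.92
C(4,3)·0.92^3·0.08^1 = 0.249180
C(4,4)·0.92^4·0.08^0 = 0.716393
Sum = 0.9656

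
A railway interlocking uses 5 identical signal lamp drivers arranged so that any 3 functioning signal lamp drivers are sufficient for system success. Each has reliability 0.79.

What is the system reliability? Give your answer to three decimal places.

R = Σ_{i=3}^{5} C(5,i) p^i (1−p)^{5−i} with p = 0.79
C(5,3)·0.79^3·0.21^2 = 0.21743
C(5,4)·0.79^4·0.21^1 = 0.40898
C(5,5)·0.79^5·0.21^0 = 0.30771
Sum = 0.934

0.934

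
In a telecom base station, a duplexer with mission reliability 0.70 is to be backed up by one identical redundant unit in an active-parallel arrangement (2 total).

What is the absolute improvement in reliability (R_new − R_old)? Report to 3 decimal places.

R_before = 0.70
R_after = 1 − (1 − 0.70)^2 = 0.910
ΔR = 0.910 − 0.70 = 0.210

0.210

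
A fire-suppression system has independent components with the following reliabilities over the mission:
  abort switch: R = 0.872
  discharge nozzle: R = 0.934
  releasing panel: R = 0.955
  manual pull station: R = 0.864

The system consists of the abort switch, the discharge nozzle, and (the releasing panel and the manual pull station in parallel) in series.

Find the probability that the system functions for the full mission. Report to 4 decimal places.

0.8095

Parallel (releasing panel and manual pull station): 1 − (1 − 0.955000)(1 − 0.864000) = 0.993880
Series (abort switch, discharge nozzle, and [0.993880]): 0.872000 × 0.934000 × 0.993880 = 0.8095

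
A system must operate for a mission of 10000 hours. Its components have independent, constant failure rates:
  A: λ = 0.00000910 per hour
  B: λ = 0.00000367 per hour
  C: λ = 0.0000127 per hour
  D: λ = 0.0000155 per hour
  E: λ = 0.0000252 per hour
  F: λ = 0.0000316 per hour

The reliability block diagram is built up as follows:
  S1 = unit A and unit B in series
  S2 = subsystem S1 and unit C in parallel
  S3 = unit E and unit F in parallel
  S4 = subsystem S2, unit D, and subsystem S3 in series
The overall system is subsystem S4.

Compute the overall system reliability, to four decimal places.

0.7932

R(A) = exp(−0.00000910 × 10000) = 0.913018
R(B) = exp(−0.00000367 × 10000) = 0.963965
R(C) = exp(−0.0000127 × 10000) = 0.880734
R(D) = exp(−0.0000155 × 10000) = 0.856415
R(E) = exp(−0.0000252 × 10000) = 0.777245
R(F) = exp(−0.0000316 × 10000) = 0.729059
Series (A and B): 0.913018 × 0.963965 = 0.880117
Parallel ([0.880117] and C): 1 − (1 − 0.880117)(1 − 0.880734) = 0.985702
Parallel (E and F): 1 − (1 − 0.777245)(1 − 0.729059) = 0.939647
Series ([0.985702], D, and [0.939647]): 0.985702 × 0.856415 × 0.939647 = 0.7932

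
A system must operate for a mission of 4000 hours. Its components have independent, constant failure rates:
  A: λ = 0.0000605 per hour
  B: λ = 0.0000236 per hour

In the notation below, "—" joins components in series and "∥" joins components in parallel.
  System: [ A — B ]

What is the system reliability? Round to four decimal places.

R(A) = exp(−0.0000605 × 4000) = 0.785056
R(B) = exp(−0.0000236 × 4000) = 0.909919
Series (A and B): 0.785056 × 0.909919 = 0.7143

0.7143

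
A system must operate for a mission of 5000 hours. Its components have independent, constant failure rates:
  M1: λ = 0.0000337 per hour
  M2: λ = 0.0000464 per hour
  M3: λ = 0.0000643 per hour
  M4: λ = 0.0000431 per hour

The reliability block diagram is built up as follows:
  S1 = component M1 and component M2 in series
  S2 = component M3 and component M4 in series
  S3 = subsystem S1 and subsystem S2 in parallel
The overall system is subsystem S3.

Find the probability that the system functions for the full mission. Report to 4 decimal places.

R(M1) = exp(−0.0000337 × 5000) = 0.844931
R(M2) = exp(−0.0000464 × 5000) = 0.792946
R(M3) = exp(−0.0000643 × 5000) = 0.725061
R(M4) = exp(−0.0000431 × 5000) = 0.806138
Series (M1 and M2): 0.844931 × 0.792946 = 0.669985
Series (M3 and M4): 0.725061 × 0.806138 = 0.584499
Parallel ([0.669985] and [0.584499]): 1 − (1 − 0.669985)(1 − 0.584499) = 0.8629

0.8629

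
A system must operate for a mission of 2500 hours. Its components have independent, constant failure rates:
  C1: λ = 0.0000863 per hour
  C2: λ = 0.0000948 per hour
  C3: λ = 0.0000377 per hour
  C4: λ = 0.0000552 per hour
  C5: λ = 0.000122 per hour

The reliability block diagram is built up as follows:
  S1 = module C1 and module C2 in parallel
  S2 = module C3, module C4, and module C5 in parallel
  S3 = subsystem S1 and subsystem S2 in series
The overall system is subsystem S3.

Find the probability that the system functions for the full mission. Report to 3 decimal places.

R(C1) = exp(−0.0000863 × 2500) = 0.80594
R(C2) = exp(−0.0000948 × 2500) = 0.78899
R(C3) = exp(−0.0000377 × 2500) = 0.91006
R(C4) = exp(−0.0000552 × 2500) = 0.87110
R(C5) = exp(−0.000122 × 2500) = 0.73712
Parallel (C1 and C2): 1 − (1 − 0.80594)(1 − 0.78899) = 0.95905
Parallel (C3, C4, and C5): 1 − (1 − 0.91006)(1 − 0.87110)(1 − 0.73712) = 0.99695
Series ([0.95905] and [0.99695]): 0.95905 × 0.99695 = 0.956

0.956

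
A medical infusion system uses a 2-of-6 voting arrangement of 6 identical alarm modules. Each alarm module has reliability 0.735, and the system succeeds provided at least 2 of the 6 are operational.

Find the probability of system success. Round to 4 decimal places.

R = Σ_{i=2}^{6} C(6,i) p^i (1−p)^{6−i} with p = 0.735
C(6,2)·0.735^2·0.265^4 = 0.039962
C(6,3)·0.735^3·0.265^3 = 0.147785
C(6,4)·0.735^4·0.265^2 = 0.307420
C(6,5)·0.735^5·0.265^1 = 0.341062
C(6,6)·0.735^6·0.265^0 = 0.157661
Sum = 0.9939

0.9939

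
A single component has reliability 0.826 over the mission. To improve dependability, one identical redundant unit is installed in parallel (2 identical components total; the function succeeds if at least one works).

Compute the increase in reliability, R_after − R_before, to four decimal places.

0.1437

R_before = 0.826
R_after = 1 − (1 − 0.826)^2 = 0.9697
ΔR = 0.9697 − 0.826 = 0.1437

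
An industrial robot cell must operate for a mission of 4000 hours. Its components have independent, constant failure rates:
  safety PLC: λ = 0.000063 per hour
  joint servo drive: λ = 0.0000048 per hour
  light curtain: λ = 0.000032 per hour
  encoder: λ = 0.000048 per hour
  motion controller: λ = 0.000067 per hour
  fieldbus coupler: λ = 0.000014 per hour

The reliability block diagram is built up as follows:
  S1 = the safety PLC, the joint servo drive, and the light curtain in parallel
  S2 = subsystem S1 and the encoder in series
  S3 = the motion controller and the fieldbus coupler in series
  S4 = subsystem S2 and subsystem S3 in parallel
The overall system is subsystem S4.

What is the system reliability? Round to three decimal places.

R(safety PLC) = exp(−0.000063 × 4000) = 0.77724
R(joint servo drive) = exp(−0.0000048 × 4000) = 0.98098
R(light curtain) = exp(−0.000032 × 4000) = 0.87985
R(encoder) = exp(−0.000048 × 4000) = 0.82531
R(motion controller) = exp(−0.000067 × 4000) = 0.76491
R(fieldbus coupler) = exp(−0.000014 × 4000) = 0.94554
Parallel (safety PLC, joint servo drive, and light curtain): 1 − (1 − 0.77724)(1 − 0.98098)(1 − 0.87985) = 0.99949
Series ([0.99949] and encoder): 0.99949 × 0.82531 = 0.82489
Series (motion controller and fieldbus coupler): 0.76491 × 0.94554 = 0.72325
Parallel ([0.82489] and [0.72325]): 1 − (1 − 0.82489)(1 − 0.72325) = 0.952

0.952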